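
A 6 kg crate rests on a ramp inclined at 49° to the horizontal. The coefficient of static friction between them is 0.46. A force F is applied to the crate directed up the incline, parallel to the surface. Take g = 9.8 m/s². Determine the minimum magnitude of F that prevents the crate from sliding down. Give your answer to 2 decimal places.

The normal force is N = mg cos 49° = 38.576 N. With F at its minimum the crate is on the verge of sliding down, so static friction is at its maximum μ_s N = 0.46 × 38.576 = 17.745 N and acts up the slope.
Equilibrium along the incline: F + μ_s N = mg sin 49°, so F = 44.377 − 17.745 = 26.632 N.

26.63 N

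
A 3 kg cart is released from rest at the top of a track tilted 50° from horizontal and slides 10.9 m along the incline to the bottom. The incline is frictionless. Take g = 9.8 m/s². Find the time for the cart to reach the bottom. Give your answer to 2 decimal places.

1.70 s

The weight component along the incline is mg sin 50° = 22.522 N and the normal force is N = mg cos 50° = 18.898 N.
With no friction, a = g sin 50° = 7.5072 m/s².
Starting from rest, L = ½at², so t = √(2L/a) = √(2 × 10.9 / 7.5072) = 1.7041 s.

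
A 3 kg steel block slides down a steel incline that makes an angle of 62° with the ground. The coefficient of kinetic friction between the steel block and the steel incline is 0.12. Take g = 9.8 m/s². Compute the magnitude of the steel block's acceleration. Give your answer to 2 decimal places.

8.10 m/s²

Resolving the weight along the incline: the component pulling the steel block down the slope is mg sin 62° = 3 × 9.8 × 0.8829 = 25.957 N, and the normal force is N = mg cos 62° = 3 × 9.8 × 0.4695 = 13.803 N.
Kinetic friction acts up the slope with magnitude f = μN = 0.12 × 13.803 = 1.656 N.
Net force along the incline is 25.957 − 1.656 = 24.301 N, so a = 24.301 / 3 = 8.1003 m/s².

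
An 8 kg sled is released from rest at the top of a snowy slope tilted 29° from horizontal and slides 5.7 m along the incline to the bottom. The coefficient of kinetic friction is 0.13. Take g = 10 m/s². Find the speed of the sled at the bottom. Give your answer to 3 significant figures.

6.50 m/s

The weight component along the incline is mg sin 29° = 38.785 N and the normal force is N = mg cos 29° = 69.970 N.
Friction up the slope is f = μN = 0.13 × 69.970 = 9.096 N, so the net downslope force is 38.785 − 9.096 = 29.689 N and a = 29.689 / 8 = 3.7111 m/s².
Starting from rest over a distance of 5.7 m, v² = 2aL = 2 × 3.7111 × 5.7 = 42.3065, so v = 6.5043 m/s.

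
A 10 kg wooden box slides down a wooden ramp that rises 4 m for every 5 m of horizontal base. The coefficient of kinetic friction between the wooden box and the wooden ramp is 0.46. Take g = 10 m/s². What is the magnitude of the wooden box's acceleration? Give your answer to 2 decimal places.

2.65 m/s²

Resolving the weight along the incline: the component pulling the wooden box down the slope is mg sin 38.66° = 10 × 10 × 0.6247 = 62.470 N, and the normal force is N = mg cos 38.66° = 10 × 10 × 0.7809 = 78.090 N.
Kinetic friction acts up the slope with magnitude f = μN = 0.46 × 78.090 = 35.921 N.
Net force along the incline is 62.470 − 35.921 = 26.549 N, so a = 26.549 / 10 = 2.6549 m/s².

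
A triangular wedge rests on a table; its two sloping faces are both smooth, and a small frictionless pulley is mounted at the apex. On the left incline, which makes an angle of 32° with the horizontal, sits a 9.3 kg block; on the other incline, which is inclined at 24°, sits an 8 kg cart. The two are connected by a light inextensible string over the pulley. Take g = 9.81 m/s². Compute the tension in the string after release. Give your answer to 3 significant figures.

Resolve each weight along its own incline: the 9.3 kg mass has component 9.3 × 9.81 × sin 32° = 48.346 N down its slope, and the 8 kg mass has 8 × 9.81 × sin 24° = 31.921 N down its slope.
The 9.3 kg side's 48.346 N exceeds the other side's 31.921 N, so that mass slides down and the 8 kg mass slides up. Taking that direction as positive, Newton's second law for the whole system gives 48.346 − 31.921 = (9.3 + 8) a, so a = 16.425 / 17.3 = 0.9494 m/s².
For the 8 kg mass (up-slope positive): T − 31.921 = 8 × 0.9494, so T = 39.516 N.

39.5 N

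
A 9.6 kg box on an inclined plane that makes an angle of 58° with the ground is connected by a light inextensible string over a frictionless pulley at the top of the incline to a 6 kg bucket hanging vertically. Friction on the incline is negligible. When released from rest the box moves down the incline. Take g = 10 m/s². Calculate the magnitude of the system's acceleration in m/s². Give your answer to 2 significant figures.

For the box on the incline: the weight component along the slope is m₁g sin 58° = 9.6 × 10 × 0.8480 = 81.408 N and the normal force is N = m₁g cos 58° = 50.872 N.
Newton's second law for the box (down-slope positive): 81.408 − T = 9.6 a. For the hanging bucket (upward positive): T − 6 × 10 = 6 a.
Adding the two equations eliminates T: 21.408 = 15.6 a, so a = 1.3723 m/s².

1.4 m/s²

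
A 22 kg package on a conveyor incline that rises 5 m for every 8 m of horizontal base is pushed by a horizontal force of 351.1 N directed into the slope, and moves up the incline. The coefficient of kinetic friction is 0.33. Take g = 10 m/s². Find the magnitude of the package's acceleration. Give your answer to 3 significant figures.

The horizontal push has components F cos 32.01° = 351.1 × 0.8480 = 297.733 N up the incline and F sin 32.01° = 351.1 × 0.5300 = 186.083 N pressing into the surface.
The normal force is therefore N = mg cos 32.01° + F sin 32.01° = 186.560 + 186.083 = 372.643 N, and kinetic friction down the slope is μN = 0.33 × 372.643 = 122.972 N.
Along the incline: F cos 32.01° − mg sin 32.01° − μN = ma, so 297.733 − 116.600 − 122.972 = 22 a, giving a = 2.6437 m/s².

2.64 m/s²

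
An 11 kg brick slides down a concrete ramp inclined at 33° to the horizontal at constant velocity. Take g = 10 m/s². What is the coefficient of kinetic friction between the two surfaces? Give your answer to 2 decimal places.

0.65

At constant velocity the net force along the incline is zero: mg sin 33° = μ mg cos 33°.
So μ = tan 33° = 0.5446 / 0.8387 = 0.6493.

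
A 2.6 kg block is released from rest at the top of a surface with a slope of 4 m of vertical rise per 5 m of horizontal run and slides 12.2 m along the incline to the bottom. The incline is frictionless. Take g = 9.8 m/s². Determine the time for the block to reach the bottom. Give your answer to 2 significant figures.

2.0 s

The weight component along the incline is mg sin 38.66° = 15.917 N and the normal force is N = mg cos 38.66° = 19.897 N.
With no friction, a = g sin 38.66° = 6.1220 m/s².
Starting from rest, L = ½at², so t = √(2L/a) = √(2 × 12.2 / 6.1220) = 1.9964 s.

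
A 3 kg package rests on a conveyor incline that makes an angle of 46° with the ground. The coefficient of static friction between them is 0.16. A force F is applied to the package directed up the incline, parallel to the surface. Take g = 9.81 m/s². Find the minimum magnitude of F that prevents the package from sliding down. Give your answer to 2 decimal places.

17.90 N

The normal force is N = mg cos 46° = 20.444 N. With F at its minimum the package is on the verge of sliding down, so static friction is at its maximum μ_s N = 0.16 × 20.444 = 3.271 N and acts up the slope.
Equilibrium along the incline: F + μ_s N = mg sin 46°, so F = 21.170 − 3.271 = 17.899 N.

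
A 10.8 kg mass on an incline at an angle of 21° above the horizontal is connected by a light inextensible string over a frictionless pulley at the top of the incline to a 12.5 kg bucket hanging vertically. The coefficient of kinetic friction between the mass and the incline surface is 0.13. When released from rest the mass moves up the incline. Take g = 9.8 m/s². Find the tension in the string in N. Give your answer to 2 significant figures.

84 N

For the mass on the incline: the weight component along the slope is m₁g sin 21° = 10.8 × 9.8 × 0.3584 = 37.933 N and the normal force is N = m₁g cos 21° = 98.810 N.
Kinetic friction opposes the mass's motion up the incline: f = μN = 0.13 × 98.810 = 12.845 N acting down the slope.
Newton's second law for the mass (up-slope positive): T − 37.933 − 12.845 = 10.8 a. For the hanging bucket (downward positive): 12.5 × 9.8 − T = 12.5 a.
Adding the two equations eliminates T: 71.722 = 23.3 a, so a = 3.0782 m/s².
Then from the hanging bucket's equation, T = 12.5 × (9.8 − 3.0782) = 84.023 N.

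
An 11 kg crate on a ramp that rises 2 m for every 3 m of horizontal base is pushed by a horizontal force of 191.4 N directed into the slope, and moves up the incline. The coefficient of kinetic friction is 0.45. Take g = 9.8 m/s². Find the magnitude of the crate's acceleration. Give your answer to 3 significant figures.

The horizontal push has components F cos 33.69° = 191.4 × 0.8321 = 159.264 N up the incline and F sin 33.69° = 191.4 × 0.5547 = 106.170 N pressing into the surface.
The normal force is therefore N = mg cos 33.69° + F sin 33.69° = 89.700 + 106.170 = 195.870 N, and kinetic friction down the slope is μN = 0.45 × 195.870 = 88.142 N.
Along the incline: F cos 33.69° − mg sin 33.69° − μN = ma, so 159.264 − 59.797 − 88.142 = 11 a, giving a = 1.0295 m/s².

1.03 m/s²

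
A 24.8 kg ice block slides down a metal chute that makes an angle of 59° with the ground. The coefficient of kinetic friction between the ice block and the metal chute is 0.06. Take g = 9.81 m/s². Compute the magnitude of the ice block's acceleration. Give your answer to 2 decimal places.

8.11 m/s²

Resolving the weight along the incline: the component pulling the ice block down the slope is mg sin 59° = 24.8 × 9.81 × 0.8572 = 208.546 N, and the normal force is N = mg cos 59° = 24.8 × 9.81 × 0.5150 = 125.293 N.
Kinetic friction acts up the slope with magnitude f = μN = 0.06 × 125.293 = 7.518 N.
Net force along the incline is 208.546 − 7.518 = 201.028 N, so a = 201.028 / 24.8 = 8.1060 m/s².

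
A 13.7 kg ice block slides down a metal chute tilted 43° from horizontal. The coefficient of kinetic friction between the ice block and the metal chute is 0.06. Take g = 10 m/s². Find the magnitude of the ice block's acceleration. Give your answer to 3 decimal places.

Resolving the weight along the incline: the component pulling the ice block down the slope is mg sin 43° = 13.7 × 10 × 0.6820 = 93.434 N, and the normal force is N = mg cos 43° = 13.7 × 10 × 0.7314 = 100.202 N.
Kinetic friction acts up the slope with magnitude f = μN = 0.06 × 100.202 = 6.012 N.
Net force along the incline is 93.434 − 6.012 = 87.422 N, so a = 87.422 / 13.7 = 6.3812 m/s².

6.381 m/s²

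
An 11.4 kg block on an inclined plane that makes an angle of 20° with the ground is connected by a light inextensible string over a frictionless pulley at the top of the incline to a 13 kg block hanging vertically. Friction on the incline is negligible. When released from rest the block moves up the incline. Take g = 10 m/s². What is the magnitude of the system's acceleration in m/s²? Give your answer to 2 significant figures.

For the block on the incline: the weight component along the slope is m₁g sin 20° = 11.4 × 10 × 0.3420 = 38.988 N and the normal force is N = m₁g cos 20° = 107.125 N.
Newton's second law for the block (up-slope positive): T − 38.988 = 11.4 a. For the hanging block (downward positive): 13 × 10 − T = 13 a.
Adding the two equations eliminates T: 91.012 = 24.4 a, so a = 3.7300 m/s².

3.7 m/s²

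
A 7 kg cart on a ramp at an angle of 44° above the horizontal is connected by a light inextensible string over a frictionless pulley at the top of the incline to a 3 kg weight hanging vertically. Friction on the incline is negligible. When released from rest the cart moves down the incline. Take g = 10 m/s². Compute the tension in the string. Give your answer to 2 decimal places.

For the cart on the incline: the weight component along the slope is m₁g sin 44° = 7 × 10 × 0.6947 = 48.629 N and the normal force is N = m₁g cos 44° = 50.354 N.
Newton's second law for the cart (down-slope positive): 48.629 − T = 7 a. For the hanging weight (upward positive): T − 3 × 10 = 3 a.
Adding the two equations eliminates T: 18.629 = 10 a, so a = 1.8629 m/s².
Then from the hanging weight's equation, T = 3 × (10 + 1.8629) = 35.589 N.

35.59 N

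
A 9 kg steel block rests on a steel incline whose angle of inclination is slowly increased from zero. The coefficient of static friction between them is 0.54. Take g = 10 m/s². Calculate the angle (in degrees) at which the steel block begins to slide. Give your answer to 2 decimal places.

At the threshold of sliding, static friction is at its maximum μ_s N and exactly balances the weight component along the incline: mg sin θ = μ_s mg cos θ.
Hence tan θ = μ_s = 0.54, so θ = arctan(0.54) = 28.3690°.

28.37°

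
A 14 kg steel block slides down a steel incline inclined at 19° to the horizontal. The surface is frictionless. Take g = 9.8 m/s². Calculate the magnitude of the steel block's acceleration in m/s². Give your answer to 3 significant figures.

3.19 m/s²

Resolving the weight along the incline: the component pulling the steel block down the slope is mg sin 19° = 14 × 9.8 × 0.3256 = 44.672 N, and the normal force is N = mg cos 19° = 14 × 9.8 × 0.9455 = 129.723 N.
With no friction the net force along the incline is 44.672 N, so a = g sin 19° = 44.672 / 14 = 3.1909 m/s².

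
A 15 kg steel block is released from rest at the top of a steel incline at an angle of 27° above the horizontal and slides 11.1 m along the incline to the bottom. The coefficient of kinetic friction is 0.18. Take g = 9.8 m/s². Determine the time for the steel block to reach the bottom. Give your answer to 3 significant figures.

The weight component along the incline is mg sin 27° = 66.737 N and the normal force is N = mg cos 27° = 130.978 N.
Friction up the slope is f = μN = 0.18 × 130.978 = 23.576 N, so the net downslope force is 66.737 − 23.576 = 43.161 N and a = 43.161 / 15 = 2.8774 m/s².
Starting from rest, L = ½at², so t = √(2L/a) = √(2 × 11.1 / 2.8774) = 2.7776 s.

2.78 s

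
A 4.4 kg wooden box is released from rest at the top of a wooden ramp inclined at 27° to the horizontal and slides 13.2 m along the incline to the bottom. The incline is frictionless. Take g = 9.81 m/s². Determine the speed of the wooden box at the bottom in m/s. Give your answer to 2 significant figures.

11 m/s

The weight component along the incline is mg sin 27° = 19.596 N and the normal force is N = mg cos 27° = 38.459 N.
With no friction, a = g sin 27° = 4.4536 m/s².
Starting from rest over a distance of 13.2 m, v² = 2aL = 2 × 4.4536 × 13.2 = 117.5750, so v = 10.8432 m/s.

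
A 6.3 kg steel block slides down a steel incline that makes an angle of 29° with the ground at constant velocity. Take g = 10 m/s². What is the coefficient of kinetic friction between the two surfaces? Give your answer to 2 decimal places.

0.55

At constant velocity the net force along the incline is zero: mg sin 29° = μ mg cos 29°.
So μ = tan 29° = 0.4848 / 0.8746 = 0.5543.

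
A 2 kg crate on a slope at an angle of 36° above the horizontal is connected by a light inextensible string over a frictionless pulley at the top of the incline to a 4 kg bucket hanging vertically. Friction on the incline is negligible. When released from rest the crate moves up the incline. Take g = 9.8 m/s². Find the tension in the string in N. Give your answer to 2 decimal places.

For the crate on the incline: the weight component along the slope is m₁g sin 36° = 2 × 9.8 × 0.5878 = 11.521 N and the normal force is N = m₁g cos 36° = 15.857 N.
Newton's second law for the crate (up-slope positive): T − 11.521 = 2 a. For the hanging bucket (downward positive): 4 × 9.8 − T = 4 a.
Adding the two equations eliminates T: 27.679 = 6 a, so a = 4.6132 m/s².
Then from the hanging bucket's equation, T = 4 × (9.8 − 4.6132) = 20.747 N.

20.75 N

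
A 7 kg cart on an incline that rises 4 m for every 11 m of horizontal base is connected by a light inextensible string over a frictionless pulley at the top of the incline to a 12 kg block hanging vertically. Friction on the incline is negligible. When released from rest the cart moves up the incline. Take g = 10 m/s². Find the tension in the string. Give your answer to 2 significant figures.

For the cart on the incline: the weight component along the slope is m₁g sin 19.98° = 7 × 10 × 0.3417 = 23.919 N and the normal force is N = m₁g cos 19.98° = 65.786 N.
Newton's second law for the cart (up-slope positive): T − 23.919 = 7 a. For the hanging block (downward positive): 12 × 10 − T = 12 a.
Adding the two equations eliminates T: 96.081 = 19 a, so a = 5.0569 m/s².
Then from the hanging block's equation, T = 12 × (10 − 5.0569) = 59.317 N.

59 N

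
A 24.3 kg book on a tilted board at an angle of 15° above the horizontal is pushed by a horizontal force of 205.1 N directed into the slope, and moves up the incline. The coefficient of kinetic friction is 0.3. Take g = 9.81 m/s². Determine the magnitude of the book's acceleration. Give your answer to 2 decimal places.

2.12 m/s²

The horizontal push has components F cos 15° = 205.1 × 0.9659 = 198.106 N up the incline and F sin 15° = 205.1 × 0.2588 = 53.080 N pressing into the surface.
The normal force is therefore N = mg cos 15° + F sin 15° = 230.254 + 53.080 = 283.334 N, and kinetic friction down the slope is μN = 0.3 × 283.334 = 85.000 N.
Along the incline: F cos 15° − mg sin 15° − μN = ma, so 198.106 − 61.694 − 85.000 = 24.3 a, giving a = 2.1157 m/s².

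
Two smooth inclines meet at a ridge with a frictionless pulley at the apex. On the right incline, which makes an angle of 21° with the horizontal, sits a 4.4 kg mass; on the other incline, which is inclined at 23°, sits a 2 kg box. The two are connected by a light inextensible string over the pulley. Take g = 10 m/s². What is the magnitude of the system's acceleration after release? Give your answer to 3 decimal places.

Resolve each weight along its own incline: the 4.4 kg mass has component 4.4 × 10 × sin 21° = 15.768 N down its slope, and the 2 kg mass has 2 × 10 × sin 23° = 7.815 N down its slope.
The 4.4 kg side's 15.768 N exceeds the other side's 7.815 N, so that mass slides down and the 2 kg mass slides up. Taking that direction as positive, Newton's second law for the whole system gives 15.768 − 7.815 = (4.4 + 2) a, so a = 7.953 / 6.4 = 1.2427 m/s².

1.243 m/s²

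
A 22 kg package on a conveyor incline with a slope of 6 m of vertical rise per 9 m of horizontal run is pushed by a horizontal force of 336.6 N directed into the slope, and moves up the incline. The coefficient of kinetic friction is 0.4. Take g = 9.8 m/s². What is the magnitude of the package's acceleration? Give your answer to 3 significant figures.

The horizontal push has components F cos 33.69° = 336.6 × 0.8321 = 280.085 N up the incline and F sin 33.69° = 336.6 × 0.5547 = 186.712 N pressing into the surface.
The normal force is therefore N = mg cos 33.69° + F sin 33.69° = 179.401 + 186.712 = 366.113 N, and kinetic friction down the slope is μN = 0.4 × 366.113 = 146.445 N.
Along the incline: F cos 33.69° − mg sin 33.69° − μN = ma, so 280.085 − 119.593 − 146.445 = 22 a, giving a = 0.6385 m/s².

0.638 m/s²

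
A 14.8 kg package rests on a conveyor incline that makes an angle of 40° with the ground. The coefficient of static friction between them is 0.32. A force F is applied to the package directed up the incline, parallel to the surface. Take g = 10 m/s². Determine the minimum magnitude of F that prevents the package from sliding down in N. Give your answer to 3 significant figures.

The normal force is N = mg cos 40° = 113.375 N. With F at its minimum the package is on the verge of sliding down, so static friction is at its maximum μ_s N = 0.32 × 113.375 = 36.280 N and acts up the slope.
Equilibrium along the incline: F + μ_s N = mg sin 40°, so F = 95.133 − 36.280 = 58.853 N.

58.9 N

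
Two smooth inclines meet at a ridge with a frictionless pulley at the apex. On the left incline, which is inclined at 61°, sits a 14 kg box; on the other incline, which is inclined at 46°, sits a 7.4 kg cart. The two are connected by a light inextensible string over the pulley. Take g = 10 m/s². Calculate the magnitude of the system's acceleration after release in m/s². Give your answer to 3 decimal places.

Resolve each weight along its own incline: the 14 kg mass has component 14 × 10 × sin 61° = 122.447 N down its slope, and the 7.4 kg mass has 7.4 × 10 × sin 46° = 53.231 N down its slope.
The 14 kg side's 122.447 N exceeds the other side's 53.231 N, so that mass slides down and the 7.4 kg mass slides up. Taking that direction as positive, Newton's second law for the whole system gives 122.447 − 53.231 = (14 + 7.4) a, so a = 69.216 / 21.4 = 3.2344 m/s².

3.234 m/s²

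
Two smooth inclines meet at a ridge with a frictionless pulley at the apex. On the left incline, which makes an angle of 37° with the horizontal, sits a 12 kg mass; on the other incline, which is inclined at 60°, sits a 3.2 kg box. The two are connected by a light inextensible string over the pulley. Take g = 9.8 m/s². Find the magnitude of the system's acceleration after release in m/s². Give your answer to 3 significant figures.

2.87 m/s²

Resolve each weight along its own incline: the 12 kg mass has component 12 × 9.8 × sin 37° = 70.773 N down its slope, and the 3.2 kg mass has 3.2 × 9.8 × sin 60° = 27.159 N down its slope.
The 12 kg side's 70.773 N exceeds the other side's 27.159 N, so that mass slides down and the 3.2 kg mass slides up. Taking that direction as positive, Newton's second law for the whole system gives 70.773 − 27.159 = (12 + 3.2) a, so a = 43.614 / 15.2 = 2.8693 m/s².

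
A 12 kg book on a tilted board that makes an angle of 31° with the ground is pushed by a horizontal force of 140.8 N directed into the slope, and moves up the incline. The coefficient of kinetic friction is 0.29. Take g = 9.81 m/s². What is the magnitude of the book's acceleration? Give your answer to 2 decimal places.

0.81 m/s²

The horizontal push has components F cos 31° = 140.8 × 0.8572 = 120.694 N up the incline and F sin 31° = 140.8 × 0.5150 = 72.512 N pressing into the surface.
The normal force is therefore N = mg cos 31° + F sin 31° = 100.910 + 72.512 = 173.422 N, and kinetic friction down the slope is μN = 0.29 × 173.422 = 50.292 N.
Along the incline: F cos 31° − mg sin 31° − μN = ma, so 120.694 − 60.626 − 50.292 = 12 a, giving a = 0.8147 m/s².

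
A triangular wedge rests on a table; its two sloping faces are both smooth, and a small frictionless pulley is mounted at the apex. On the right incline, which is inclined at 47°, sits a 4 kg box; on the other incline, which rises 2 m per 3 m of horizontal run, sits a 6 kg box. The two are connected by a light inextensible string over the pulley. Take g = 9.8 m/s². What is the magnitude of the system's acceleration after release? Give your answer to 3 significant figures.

Resolve each weight along its own incline: the 4 kg mass has component 4 × 9.8 × sin 47° = 28.669 N down its slope, and the 6 kg mass has 6 × 9.8 × sin 33.69° = 32.616 N down its slope.
The 6 kg side's 32.616 N exceeds the other side's 28.669 N, so that mass slides down and the 4 kg mass slides up. Taking that direction as positive, Newton's second law for the whole system gives 32.616 − 28.669 = (4 + 6) a, so a = 3.947 / 10 = 0.3947 m/s².

0.395 m/s²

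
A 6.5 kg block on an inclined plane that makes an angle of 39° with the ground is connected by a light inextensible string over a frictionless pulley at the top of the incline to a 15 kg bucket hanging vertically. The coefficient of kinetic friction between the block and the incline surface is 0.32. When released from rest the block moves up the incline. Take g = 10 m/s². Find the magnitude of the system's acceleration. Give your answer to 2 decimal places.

4.32 m/s²

For the block on the incline: the weight component along the slope is m₁g sin 39° = 6.5 × 10 × 0.6293 = 40.904 N and the normal force is N = m₁g cos 39° = 50.514 N.
Kinetic friction opposes the block's motion up the incline: f = μN = 0.32 × 50.514 = 16.164 N acting down the slope.
Newton's second law for the block (up-slope positive): T − 40.904 − 16.164 = 6.5 a. For the hanging bucket (downward positive): 15 × 10 − T = 15 a.
Adding the two equations eliminates T: 92.932 = 21.5 a, so a = 4.3224 m/s².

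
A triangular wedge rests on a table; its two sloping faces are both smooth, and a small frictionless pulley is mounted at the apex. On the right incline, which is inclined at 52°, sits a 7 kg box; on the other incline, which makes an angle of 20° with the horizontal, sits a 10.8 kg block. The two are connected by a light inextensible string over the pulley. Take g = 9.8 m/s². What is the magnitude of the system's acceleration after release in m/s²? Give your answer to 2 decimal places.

1.00 m/s²

Resolve each weight along its own incline: the 7 kg mass has component 7 × 9.8 × sin 52° = 54.058 N down its slope, and the 10.8 kg mass has 10.8 × 9.8 × sin 20° = 36.199 N down its slope.
The 7 kg side's 54.058 N exceeds the other side's 36.199 N, so that mass slides down and the 10.8 kg mass slides up. Taking that direction as positive, Newton's second law for the whole system gives 54.058 − 36.199 = (7 + 10.8) a, so a = 17.859 / 17.8 = 1.0033 m/s².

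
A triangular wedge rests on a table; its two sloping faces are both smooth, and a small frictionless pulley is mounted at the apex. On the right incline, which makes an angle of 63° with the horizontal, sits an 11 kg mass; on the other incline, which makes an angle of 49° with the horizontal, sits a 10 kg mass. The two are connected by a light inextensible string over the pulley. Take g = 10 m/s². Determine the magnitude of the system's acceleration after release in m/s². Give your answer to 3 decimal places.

Resolve each weight along its own incline: the 11 kg mass has component 11 × 10 × sin 63° = 98.011 N down its slope, and the 10 kg mass has 10 × 10 × sin 49° = 75.471 N down its slope.
The 11 kg side's 98.011 N exceeds the other side's 75.471 N, so that mass slides down and the 10 kg mass slides up. Taking that direction as positive, Newton's second law for the whole system gives 98.011 − 75.471 = (11 + 10) a, so a = 22.540 / 21 = 1.0733 m/s².

1.073 m/s²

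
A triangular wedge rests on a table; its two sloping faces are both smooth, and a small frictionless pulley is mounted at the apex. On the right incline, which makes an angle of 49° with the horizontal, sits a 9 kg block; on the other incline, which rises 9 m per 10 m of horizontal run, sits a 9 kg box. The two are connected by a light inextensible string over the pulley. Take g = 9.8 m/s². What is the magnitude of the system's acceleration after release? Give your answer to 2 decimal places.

Resolve each weight along its own incline: the 9 kg mass has component 9 × 9.8 × sin 49° = 66.565 N down its slope, and the 9 kg mass has 9 × 9.8 × sin 41.99° = 59.003 N down its slope.
The 9 kg side's 66.565 N exceeds the other side's 59.003 N, so that mass slides down and the 9 kg mass slides up. Taking that direction as positive, Newton's second law for the whole system gives 66.565 − 59.003 = (9 + 9) a, so a = 7.562 / 18 = 0.4201 m/s².

0.42 m/s²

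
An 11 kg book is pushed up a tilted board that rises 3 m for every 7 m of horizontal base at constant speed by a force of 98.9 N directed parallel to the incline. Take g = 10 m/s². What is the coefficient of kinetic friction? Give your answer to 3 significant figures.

0.550

At constant speed ΣF = 0 along the incline. The applied 98.9 N acts up the slope; the weight component mg sin 23.20° = 43.331 N and kinetic friction μN both act down the slope.
So 98.9 = 43.331 + μ × 101.106, giving μ = (98.9 − 43.331) / 101.106 = 0.5496.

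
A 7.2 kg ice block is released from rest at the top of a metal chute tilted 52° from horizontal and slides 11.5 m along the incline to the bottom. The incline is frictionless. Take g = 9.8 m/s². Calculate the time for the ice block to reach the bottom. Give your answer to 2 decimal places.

1.73 s

The weight component along the incline is mg sin 52° = 55.602 N and the normal force is N = mg cos 52° = 43.441 N.
With no friction, a = g sin 52° = 7.7225 m/s².
Starting from rest, L = ½at², so t = √(2L/a) = √(2 × 11.5 / 7.7225) = 1.7258 s.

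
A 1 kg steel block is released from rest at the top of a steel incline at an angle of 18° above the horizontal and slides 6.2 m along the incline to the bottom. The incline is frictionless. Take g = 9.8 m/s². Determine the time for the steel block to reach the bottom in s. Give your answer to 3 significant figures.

The weight component along the incline is mg sin 18° = 3.028 N and the normal force is N = mg cos 18° = 9.320 N.
With no friction, a = g sin 18° = 3.0284 m/s².
Starting from rest, L = ½at², so t = √(2L/a) = √(2 × 6.2 / 3.0284) = 2.0235 s.

2.02 s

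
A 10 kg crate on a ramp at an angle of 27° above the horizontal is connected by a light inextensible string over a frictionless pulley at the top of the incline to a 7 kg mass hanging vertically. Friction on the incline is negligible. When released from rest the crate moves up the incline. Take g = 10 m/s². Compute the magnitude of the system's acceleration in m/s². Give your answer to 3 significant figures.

For the crate on the incline: the weight component along the slope is m₁g sin 27° = 10 × 10 × 0.4540 = 45.400 N and the normal force is N = m₁g cos 27° = 89.101 N.
Newton's second law for the crate (up-slope positive): T − 45.400 = 10 a. For the hanging mass (downward positive): 7 × 10 − T = 7 a.
Adding the two equations eliminates T: 24.600 = 17 a, so a = 1.4471 m/s².

1.45 m/s²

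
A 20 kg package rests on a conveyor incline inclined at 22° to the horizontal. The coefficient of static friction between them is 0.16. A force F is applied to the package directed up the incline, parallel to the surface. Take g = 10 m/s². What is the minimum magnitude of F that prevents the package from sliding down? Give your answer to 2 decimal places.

45.25 N

The normal force is N = mg cos 22° = 185.437 N. With F at its minimum the package is on the verge of sliding down, so static friction is at its maximum μ_s N = 0.16 × 185.437 = 29.670 N and acts up the slope.
Equilibrium along the incline: F + μ_s N = mg sin 22°, so F = 74.921 − 29.670 = 45.251 N.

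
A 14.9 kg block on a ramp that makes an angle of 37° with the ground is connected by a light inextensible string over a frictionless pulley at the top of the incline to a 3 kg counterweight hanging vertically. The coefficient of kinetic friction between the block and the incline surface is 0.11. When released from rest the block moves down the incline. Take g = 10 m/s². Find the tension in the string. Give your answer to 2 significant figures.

For the block on the incline: the weight component along the slope is m₁g sin 37° = 14.9 × 10 × 0.6018 = 89.668 N and the normal force is N = m₁g cos 37° = 118.997 N.
Kinetic friction opposes the block's motion down the incline: f = μN = 0.11 × 118.997 = 13.090 N acting up the slope.
Newton's second law for the block (down-slope positive): 89.668 − 13.090 − T = 14.9 a. For the hanging counterweight (upward positive): T − 3 × 10 = 3 a.
Adding the two equations eliminates T: 46.578 = 17.9 a, so a = 2.6021 m/s².
Then from the hanging counterweight's equation, T = 3 × (10 + 2.6021) = 37.806 N.

38 N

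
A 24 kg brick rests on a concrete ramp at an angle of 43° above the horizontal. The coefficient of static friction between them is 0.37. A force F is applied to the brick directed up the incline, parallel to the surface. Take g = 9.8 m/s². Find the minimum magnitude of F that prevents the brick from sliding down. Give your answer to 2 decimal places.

The normal force is N = mg cos 43° = 172.014 N. With F at its minimum the brick is on the verge of sliding down, so static friction is at its maximum μ_s N = 0.37 × 172.014 = 63.645 N and acts up the slope.
Equilibrium along the incline: F + μ_s N = mg sin 43°, so F = 160.406 − 63.645 = 96.761 N.

96.76 N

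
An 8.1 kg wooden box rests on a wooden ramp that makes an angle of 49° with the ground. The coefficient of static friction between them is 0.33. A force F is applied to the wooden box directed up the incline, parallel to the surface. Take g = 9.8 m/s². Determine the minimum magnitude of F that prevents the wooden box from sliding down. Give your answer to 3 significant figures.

42.7 N

The normal force is N = mg cos 49° = 52.078 N. With F at its minimum the wooden box is on the verge of sliding down, so static friction is at its maximum μ_s N = 0.33 × 52.078 = 17.186 N and acts up the slope.
Equilibrium along the incline: F + μ_s N = mg sin 49°, so F = 59.909 − 17.186 = 42.723 N.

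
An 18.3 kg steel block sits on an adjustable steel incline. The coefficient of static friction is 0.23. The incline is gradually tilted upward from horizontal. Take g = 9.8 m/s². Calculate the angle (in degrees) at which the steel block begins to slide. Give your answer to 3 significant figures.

13.0°

At the threshold of sliding, static friction is at its maximum μ_s N and exactly balances the weight component along the incline: mg sin θ = μ_s mg cos θ.
Hence tan θ = μ_s = 0.23, so θ = arctan(0.23) = 12.9528°.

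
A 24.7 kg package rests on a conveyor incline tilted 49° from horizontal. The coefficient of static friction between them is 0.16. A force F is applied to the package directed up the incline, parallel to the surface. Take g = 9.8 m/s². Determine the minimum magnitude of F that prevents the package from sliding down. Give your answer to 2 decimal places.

157.28 N

The normal force is N = mg cos 49° = 158.806 N. With F at its minimum the package is on the verge of sliding down, so static friction is at its maximum μ_s N = 0.16 × 158.806 = 25.409 N and acts up the slope.
Equilibrium along the incline: F + μ_s N = mg sin 49°, so F = 182.685 − 25.409 = 157.276 N.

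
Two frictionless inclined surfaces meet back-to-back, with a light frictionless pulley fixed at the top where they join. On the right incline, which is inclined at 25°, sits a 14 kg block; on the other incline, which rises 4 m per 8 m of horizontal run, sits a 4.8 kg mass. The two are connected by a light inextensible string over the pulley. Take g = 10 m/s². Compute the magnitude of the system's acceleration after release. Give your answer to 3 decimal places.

Resolve each weight along its own incline: the 14 kg mass has component 14 × 10 × sin 25° = 59.167 N down its slope, and the 4.8 kg mass has 4.8 × 10 × sin 26.57° = 21.466 N down its slope.
The 14 kg side's 59.167 N exceeds the other side's 21.466 N, so that mass slides down and the 4.8 kg mass slides up. Taking that direction as positive, Newton's second law for the whole system gives 59.167 − 21.466 = (14 + 4.8) a, so a = 37.701 / 18.8 = 2.0054 m/s².

2.005 m/s²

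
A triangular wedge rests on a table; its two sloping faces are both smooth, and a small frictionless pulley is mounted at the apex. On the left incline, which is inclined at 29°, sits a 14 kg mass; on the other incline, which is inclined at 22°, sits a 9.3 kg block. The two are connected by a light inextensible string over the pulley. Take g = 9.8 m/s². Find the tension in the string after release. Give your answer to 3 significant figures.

Resolve each weight along its own incline: the 14 kg mass has component 14 × 9.8 × sin 29° = 66.516 N down its slope, and the 9.3 kg mass has 9.3 × 9.8 × sin 22° = 34.142 N down its slope.
The 14 kg side's 66.516 N exceeds the other side's 34.142 N, so that mass slides down and the 9.3 kg mass slides up. Taking that direction as positive, Newton's second law for the whole system gives 66.516 − 34.142 = (14 + 9.3) a, so a = 32.374 / 23.3 = 1.3894 m/s².
For the 9.3 kg mass (up-slope positive): T − 34.142 = 9.3 × 1.3894, so T = 47.063 N.

47.1 N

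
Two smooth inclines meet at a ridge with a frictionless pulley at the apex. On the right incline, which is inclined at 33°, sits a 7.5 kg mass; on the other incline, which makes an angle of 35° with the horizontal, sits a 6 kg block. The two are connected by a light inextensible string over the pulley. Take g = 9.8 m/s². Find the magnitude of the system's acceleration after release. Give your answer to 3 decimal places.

Resolve each weight along its own incline: the 7.5 kg mass has component 7.5 × 9.8 × sin 33° = 40.031 N down its slope, and the 6 kg mass has 6 × 9.8 × sin 35° = 33.726 N down its slope.
The 7.5 kg side's 40.031 N exceeds the other side's 33.726 N, so that mass slides down and the 6 kg mass slides up. Taking that direction as positive, Newton's second law for the whole system gives 40.031 − 33.726 = (7.5 + 6) a, so a = 6.305 / 13.5 = 0.4670 m/s².

0.467 m/s²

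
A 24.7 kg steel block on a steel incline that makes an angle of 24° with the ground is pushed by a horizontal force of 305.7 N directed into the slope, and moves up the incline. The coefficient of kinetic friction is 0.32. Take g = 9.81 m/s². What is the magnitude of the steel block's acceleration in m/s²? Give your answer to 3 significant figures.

2.84 m/s²

The horizontal push has components F cos 24° = 305.7 × 0.9135 = 279.257 N up the incline and F sin 24° = 305.7 × 0.4067 = 124.328 N pressing into the surface.
The normal force is therefore N = mg cos 24° + F sin 24° = 221.347 + 124.328 = 345.675 N, and kinetic friction down the slope is μN = 0.32 × 345.675 = 110.616 N.
Along the incline: F cos 24° − mg sin 24° − μN = ma, so 279.257 − 98.546 − 110.616 = 24.7 a, giving a = 2.8379 m/s².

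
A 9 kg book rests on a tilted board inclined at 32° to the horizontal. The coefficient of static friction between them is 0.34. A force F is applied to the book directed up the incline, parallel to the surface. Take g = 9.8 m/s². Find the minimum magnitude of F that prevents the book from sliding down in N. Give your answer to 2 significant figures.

The normal force is N = mg cos 32° = 74.798 N. With F at its minimum the book is on the verge of sliding down, so static friction is at its maximum μ_s N = 0.34 × 74.798 = 25.431 N and acts up the slope.
Equilibrium along the incline: F + μ_s N = mg sin 32°, so F = 46.739 − 25.431 = 21.308 N.

21 N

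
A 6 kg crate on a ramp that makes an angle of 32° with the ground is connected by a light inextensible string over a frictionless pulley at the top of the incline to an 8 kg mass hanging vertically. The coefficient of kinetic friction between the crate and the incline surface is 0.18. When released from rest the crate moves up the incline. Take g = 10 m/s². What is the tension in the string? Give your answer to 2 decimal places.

For the crate on the incline: the weight component along the slope is m₁g sin 32° = 6 × 10 × 0.5299 = 31.794 N and the normal force is N = m₁g cos 32° = 50.883 N.
Kinetic friction opposes the crate's motion up the incline: f = μN = 0.18 × 50.883 = 9.159 N acting down the slope.
Newton's second law for the crate (up-slope positive): T − 31.794 − 9.159 = 6 a. For the hanging mass (downward positive): 8 × 10 − T = 8 a.
Adding the two equations eliminates T: 39.047 = 14 a, so a = 2.7891 m/s².
Then from the hanging mass's equation, T = 8 × (10 − 2.7891) = 57.687 N.

57.69 N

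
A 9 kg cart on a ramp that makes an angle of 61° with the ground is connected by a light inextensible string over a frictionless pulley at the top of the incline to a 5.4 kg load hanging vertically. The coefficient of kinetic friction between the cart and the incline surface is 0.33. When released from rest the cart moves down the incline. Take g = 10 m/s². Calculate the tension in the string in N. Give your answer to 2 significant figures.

58 N

For the cart on the incline: the weight component along the slope is m₁g sin 61° = 9 × 10 × 0.8746 = 78.714 N and the normal force is N = m₁g cos 61° = 43.633 N.
Kinetic friction opposes the cart's motion down the incline: f = μN = 0.33 × 43.633 = 14.399 N acting up the slope.
Newton's second law for the cart (down-slope positive): 78.714 − 14.399 − T = 9 a. For the hanging load (upward positive): T − 5.4 × 10 = 5.4 a.
Adding the two equations eliminates T: 10.315 = 14.4 a, so a = 0.7163 m/s².
Then from the hanging load's equation, T = 5.4 × (10 + 0.7163) = 57.868 N.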